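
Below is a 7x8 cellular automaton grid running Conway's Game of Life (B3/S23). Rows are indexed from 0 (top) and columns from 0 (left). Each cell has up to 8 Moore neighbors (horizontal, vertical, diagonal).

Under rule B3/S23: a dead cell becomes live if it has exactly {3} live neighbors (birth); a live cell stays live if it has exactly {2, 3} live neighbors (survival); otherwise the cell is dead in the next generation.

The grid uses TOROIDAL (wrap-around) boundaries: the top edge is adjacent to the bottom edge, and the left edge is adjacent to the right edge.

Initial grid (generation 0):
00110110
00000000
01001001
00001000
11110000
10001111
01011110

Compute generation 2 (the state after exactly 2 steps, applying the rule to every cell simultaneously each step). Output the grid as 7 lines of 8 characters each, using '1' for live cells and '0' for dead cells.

Answer: 00000011
00101110
00000000
01110000
01110000
00000001
01100000

Derivation:
Simulating step by step:
Generation 0 (given above): 22 live cells
Generation 1: 16 live cells
00110010
00111110
00000000
00001000
11110010
00000000
11000000
Generation 2: 15 live cells
(generation 2 grid is the final answer)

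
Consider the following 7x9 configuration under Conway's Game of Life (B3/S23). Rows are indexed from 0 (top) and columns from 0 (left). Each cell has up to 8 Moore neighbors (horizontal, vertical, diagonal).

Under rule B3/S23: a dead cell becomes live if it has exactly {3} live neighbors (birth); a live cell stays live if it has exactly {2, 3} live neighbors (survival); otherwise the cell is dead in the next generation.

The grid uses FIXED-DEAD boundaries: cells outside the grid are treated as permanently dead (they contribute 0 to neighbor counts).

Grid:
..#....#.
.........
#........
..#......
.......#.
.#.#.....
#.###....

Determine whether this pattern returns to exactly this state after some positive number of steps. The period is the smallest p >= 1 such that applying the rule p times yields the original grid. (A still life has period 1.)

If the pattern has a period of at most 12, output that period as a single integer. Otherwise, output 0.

Answer: 0

Derivation:
Simulating and comparing each generation to the original:
Gen 0 (original, given above): 11 live cells
Gen 1: 8 live cells, differs from original
Gen 2: 6 live cells, differs from original
Gen 3: 4 live cells, differs from original
Gen 4: 4 live cells, differs from original
Gen 5: 4 live cells, differs from original
Gen 6: 4 live cells, differs from original
Gen 7: 4 live cells, differs from original
Gen 8: 4 live cells, differs from original
Gen 9: 4 live cells, differs from original
Gen 10: 4 live cells, differs from original
Gen 11: 4 live cells, differs from original
Gen 12: 4 live cells, differs from original
No period found within 12 steps.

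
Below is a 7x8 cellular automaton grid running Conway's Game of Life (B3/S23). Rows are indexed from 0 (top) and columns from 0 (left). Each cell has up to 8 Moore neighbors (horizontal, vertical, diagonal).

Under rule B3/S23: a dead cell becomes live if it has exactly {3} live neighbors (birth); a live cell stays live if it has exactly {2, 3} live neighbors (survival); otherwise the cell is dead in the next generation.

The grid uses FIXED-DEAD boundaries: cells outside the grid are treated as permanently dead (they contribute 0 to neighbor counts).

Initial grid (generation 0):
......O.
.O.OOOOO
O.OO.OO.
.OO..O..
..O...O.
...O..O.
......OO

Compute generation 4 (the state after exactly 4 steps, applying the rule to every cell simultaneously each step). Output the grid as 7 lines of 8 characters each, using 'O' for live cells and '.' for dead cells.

Simulating step by step:
Generation 0 (given above): 21 live cells
Generation 1: 19 live cells
....O.OO
.O.O...O
O......O
....OO..
.OOO.OO.
.....OO.
......OO
Generation 2: 17 live cells
......OO
.......O
....O.O.
.OOOOO..
..OO....
..O.O...
.....OOO
Generation 3: 16 live cells
......OO
.....O.O
..O.O.O.
.O...O..
.....O..
..O.OOO.
.....OO.
Generation 4: 12 live cells
(generation 4 grid is the final answer)

Answer: ......OO
.....O.O
....O.O.
....OOO.
........
....O...
....O.O.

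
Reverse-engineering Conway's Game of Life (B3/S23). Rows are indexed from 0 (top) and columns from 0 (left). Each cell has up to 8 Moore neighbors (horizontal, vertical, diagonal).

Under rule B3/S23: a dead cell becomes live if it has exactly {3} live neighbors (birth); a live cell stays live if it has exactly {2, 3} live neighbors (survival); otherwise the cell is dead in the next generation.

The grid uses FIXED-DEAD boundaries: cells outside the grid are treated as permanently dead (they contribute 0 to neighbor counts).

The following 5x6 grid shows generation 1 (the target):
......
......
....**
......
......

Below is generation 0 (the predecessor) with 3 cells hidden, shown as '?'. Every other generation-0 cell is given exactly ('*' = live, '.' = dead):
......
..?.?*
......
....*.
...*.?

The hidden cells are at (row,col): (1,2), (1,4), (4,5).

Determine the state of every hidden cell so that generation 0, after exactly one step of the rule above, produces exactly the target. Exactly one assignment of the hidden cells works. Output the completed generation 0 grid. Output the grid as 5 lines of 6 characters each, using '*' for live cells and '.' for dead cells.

Hidden generation-0 cells (in order): (1,2), (1,4), (4,5).
A hidden cell only influences target cells in its own 3x3 neighborhood. Try each of the 2^3 = 8 assignments, step the completed generation 0 forward once under B3/S23, and compare with the target:
  (1,2)=. (1,4)=. (4,5)=. -> step gives (2,4)='.' but target has '*' -> reject
  (1,2)=. (1,4)=. (4,5)=* -> step gives (2,4)='.' but target has '*' -> reject
  (1,2)=. (1,4)=* (4,5)=. -> step reproduces the target at every cell -> ACCEPT
  (1,2)=. (1,4)=* (4,5)=* -> step gives (3,4)='*' but target has '.' -> reject
  (1,2)=* (1,4)=. (4,5)=. -> step gives (2,4)='.' but target has '*' -> reject
  (1,2)=* (1,4)=. (4,5)=* -> step gives (2,4)='.' but target has '*' -> reject
  (1,2)=* (1,4)=* (4,5)=. -> step gives (2,3)='*' but target has '.' -> reject
  (1,2)=* (1,4)=* (4,5)=* -> step gives (2,3)='*' but target has '.' -> reject
Unique solution: (1,2)=dead, (1,4)=live, (4,5)=dead.
Check: live-neighbor counts of every cell in the completed generation 0:
000122
000111
000233
001211
001121
Applying B3/S23 to generation 0 with these counts gives:
......
......
....**
......
......
which matches the target exactly.

Answer: ......
....**
......
....*.
...*..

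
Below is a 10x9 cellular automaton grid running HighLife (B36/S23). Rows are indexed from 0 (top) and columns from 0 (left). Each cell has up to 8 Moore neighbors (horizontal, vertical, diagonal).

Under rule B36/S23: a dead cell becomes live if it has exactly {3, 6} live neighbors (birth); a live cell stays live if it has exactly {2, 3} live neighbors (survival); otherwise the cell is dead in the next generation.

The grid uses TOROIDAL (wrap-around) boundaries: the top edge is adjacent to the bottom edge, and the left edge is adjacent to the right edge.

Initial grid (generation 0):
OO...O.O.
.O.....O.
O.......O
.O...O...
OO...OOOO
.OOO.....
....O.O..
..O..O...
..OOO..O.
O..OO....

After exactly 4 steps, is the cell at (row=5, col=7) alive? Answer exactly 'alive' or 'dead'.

Answer: alive

Derivation:
Simulating step by step:
Generation 0 (given above): 30 live cells
Generation 1: 36 live cells
OOO.O.O..
.O....OO.
OO......O
OO...O...
....OOOOO
.OOOO...O
.O..OO...
..O..OO..
.OO..O...
O....OO..
Generation 2: 35 live cells
O.O.....O
O....OOO.
..O...OOO
.O..OO...
......OOO
.OO..O..O
OO....O..
..OO..O..
.OO.O....
OO.OO.O..
Generation 3: 37 live cells
..OOO....
O....O..O
OO..O...O
O....O.O.
.OO.O.OOO
.OO..O..O
O..O.OOO.
O..O.O...
O..OO....
....OO..O
Generation 4: 37 live cells
O..O....O
..O..O..O
.O..OOOO.
..OOOO..O
..OOO....
......OO.
O..O.O.O.
OOOOOO...
O..O....O
..OO.O...

Cell (5,7) at generation 4: 1 -> alive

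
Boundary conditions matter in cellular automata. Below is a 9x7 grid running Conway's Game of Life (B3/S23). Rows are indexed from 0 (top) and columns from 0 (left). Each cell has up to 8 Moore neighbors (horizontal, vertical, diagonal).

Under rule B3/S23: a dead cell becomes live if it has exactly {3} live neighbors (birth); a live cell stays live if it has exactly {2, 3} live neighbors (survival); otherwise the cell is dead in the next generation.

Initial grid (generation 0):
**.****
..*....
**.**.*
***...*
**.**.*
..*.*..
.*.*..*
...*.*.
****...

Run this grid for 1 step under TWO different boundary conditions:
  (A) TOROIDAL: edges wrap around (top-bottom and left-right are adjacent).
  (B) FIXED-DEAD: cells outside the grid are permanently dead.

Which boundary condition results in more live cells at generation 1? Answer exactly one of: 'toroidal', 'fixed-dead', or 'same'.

Answer: fixed-dead

Derivation:
Under TOROIDAL boundary, generation 1:
....***
.......
...*.**
.......
....*.*
....*.*
...*.*.
...*..*
.......
Population = 14

Under FIXED-DEAD boundary, generation 1:
.*****.
......*
*..*.*.
......*
*...*..
*...*..
...*.*.
*..*...
.****..
Population = 22

Comparison: toroidal=14, fixed-dead=22 -> fixed-dead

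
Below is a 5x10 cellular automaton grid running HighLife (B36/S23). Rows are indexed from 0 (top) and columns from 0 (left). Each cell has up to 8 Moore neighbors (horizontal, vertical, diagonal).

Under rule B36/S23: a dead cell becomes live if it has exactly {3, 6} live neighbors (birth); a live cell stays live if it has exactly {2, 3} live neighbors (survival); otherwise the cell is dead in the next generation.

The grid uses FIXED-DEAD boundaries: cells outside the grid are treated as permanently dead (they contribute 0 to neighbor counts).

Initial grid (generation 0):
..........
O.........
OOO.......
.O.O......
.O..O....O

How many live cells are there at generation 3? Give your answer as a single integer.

Answer: 5

Derivation:
Simulating step by step:
Generation 0 (given above): 9 live cells
Generation 1: 5 live cells
..........
O.........
O.O.......
...O......
..O.......
Generation 2: 5 live cells
..........
.O........
.O........
.OOO......
..........
Generation 3: 5 live cells
..........
..........
OO........
.OO.......
..O.......
Population at generation 3: 5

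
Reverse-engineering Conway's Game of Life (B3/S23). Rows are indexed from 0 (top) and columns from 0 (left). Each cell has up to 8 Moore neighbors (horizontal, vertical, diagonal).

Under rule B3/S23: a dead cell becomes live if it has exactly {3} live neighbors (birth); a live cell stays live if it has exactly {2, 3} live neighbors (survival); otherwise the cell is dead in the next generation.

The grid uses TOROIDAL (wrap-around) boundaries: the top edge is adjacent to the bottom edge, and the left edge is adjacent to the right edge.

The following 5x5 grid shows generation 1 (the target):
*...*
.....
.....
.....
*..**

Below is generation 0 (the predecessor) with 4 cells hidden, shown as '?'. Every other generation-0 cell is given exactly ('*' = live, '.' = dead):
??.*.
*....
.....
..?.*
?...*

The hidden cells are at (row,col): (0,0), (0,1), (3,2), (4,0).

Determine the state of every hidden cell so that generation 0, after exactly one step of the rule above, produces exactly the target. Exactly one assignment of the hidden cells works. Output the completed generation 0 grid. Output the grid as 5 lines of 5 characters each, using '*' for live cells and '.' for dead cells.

Answer: .*.*.
*....
.....
....*
....*

Derivation:
Hidden generation-0 cells (in order): (0,0), (0,1), (3,2), (4,0).
A hidden cell only influences target cells in its own 3x3 neighborhood. Try each of the 2^4 = 16 assignments, step the completed generation 0 forward once under B3/S23, and compare with the target:
  (0,0)=. (0,1)=. (3,2)=. (4,0)=. -> step gives (0,0)='.' but target has '*' -> reject
  (0,0)=. (0,1)=. (3,2)=. (4,0)=* -> step gives (0,4)='.' but target has '*' -> reject
  (0,0)=. (0,1)=. (3,2)=* (4,0)=. -> step gives (0,0)='.' but target has '*' -> reject
  (0,0)=. (0,1)=. (3,2)=* (4,0)=* -> step gives (0,4)='.' but target has '*' -> reject
  (0,0)=. (0,1)=* (3,2)=. (4,0)=. -> step reproduces the target at every cell -> ACCEPT
  (0,0)=. (0,1)=* (3,2)=. (4,0)=* -> step gives (0,0)='.' but target has '*' -> reject
  (0,0)=. (0,1)=* (3,2)=* (4,0)=. -> step gives (3,3)='*' but target has '.' -> reject
  (0,0)=. (0,1)=* (3,2)=* (4,0)=* -> step gives (0,0)='.' but target has '*' -> reject
  (0,0)=* (0,1)=. (3,2)=. (4,0)=. -> step gives (0,4)='.' but target has '*' -> reject
  (0,0)=* (0,1)=. (3,2)=. (4,0)=* -> step gives (0,1)='*' but target has '.' -> reject
  (0,0)=* (0,1)=. (3,2)=* (4,0)=. -> step gives (0,4)='.' but target has '*' -> reject
  (0,0)=* (0,1)=. (3,2)=* (4,0)=* -> step gives (0,1)='*' but target has '.' -> reject
  (0,0)=* (0,1)=* (3,2)=. (4,0)=. -> step gives (0,1)='*' but target has '.' -> reject
  (0,0)=* (0,1)=* (3,2)=. (4,0)=* -> step gives (0,0)='.' but target has '*' -> reject
  (0,0)=* (0,1)=* (3,2)=* (4,0)=. -> step gives (0,1)='*' but target has '.' -> reject
  (0,0)=* (0,1)=* (3,2)=* (4,0)=* -> step gives (0,0)='.' but target has '*' -> reject
Unique solution: (0,0)=dead, (0,1)=live, (3,2)=dead, (4,0)=dead.
Check: live-neighbor counts of every cell in the completed generation 0:
31213
12212
21012
20021
31232
Applying B3/S23 to generation 0 with these counts gives:
*...*
.....
.....
.....
*..**
which matches the target exactly.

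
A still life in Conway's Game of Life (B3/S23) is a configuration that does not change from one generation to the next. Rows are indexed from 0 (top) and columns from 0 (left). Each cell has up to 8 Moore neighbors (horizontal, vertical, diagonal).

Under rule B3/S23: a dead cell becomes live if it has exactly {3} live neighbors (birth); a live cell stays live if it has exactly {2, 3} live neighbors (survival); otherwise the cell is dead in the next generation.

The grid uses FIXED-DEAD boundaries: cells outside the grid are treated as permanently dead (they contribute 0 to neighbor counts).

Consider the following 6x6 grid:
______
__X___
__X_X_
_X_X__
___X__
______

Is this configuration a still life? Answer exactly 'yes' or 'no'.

Compute generation 1 and compare to generation 0 (given above):
Generation 1:
______
___X__
_XX___
___XX_
__X___
______
Cell (1,2) differs: gen0=1 vs gen1=0 -> NOT a still life.

Answer: no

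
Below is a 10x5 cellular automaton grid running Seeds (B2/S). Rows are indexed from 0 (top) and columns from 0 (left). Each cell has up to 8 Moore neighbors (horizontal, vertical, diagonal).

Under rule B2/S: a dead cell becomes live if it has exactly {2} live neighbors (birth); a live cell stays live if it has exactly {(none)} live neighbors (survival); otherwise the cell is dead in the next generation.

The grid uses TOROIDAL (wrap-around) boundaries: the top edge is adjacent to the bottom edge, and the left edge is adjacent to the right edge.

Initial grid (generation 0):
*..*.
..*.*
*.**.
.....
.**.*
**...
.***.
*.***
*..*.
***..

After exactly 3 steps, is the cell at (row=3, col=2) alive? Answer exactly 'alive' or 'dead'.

Simulating step by step:
Generation 0 (given above): 24 live cells
Generation 1: 1 live cells
.....
.....
.....
.....
...*.
.....
.....
.....
.....
.....
Generation 2: 0 live cells
.....
.....
.....
.....
.....
.....
.....
.....
.....
.....
Generation 3: 0 live cells
.....
.....
.....
.....
.....
.....
.....
.....
.....
.....

Cell (3,2) at generation 3: 0 -> dead

Answer: dead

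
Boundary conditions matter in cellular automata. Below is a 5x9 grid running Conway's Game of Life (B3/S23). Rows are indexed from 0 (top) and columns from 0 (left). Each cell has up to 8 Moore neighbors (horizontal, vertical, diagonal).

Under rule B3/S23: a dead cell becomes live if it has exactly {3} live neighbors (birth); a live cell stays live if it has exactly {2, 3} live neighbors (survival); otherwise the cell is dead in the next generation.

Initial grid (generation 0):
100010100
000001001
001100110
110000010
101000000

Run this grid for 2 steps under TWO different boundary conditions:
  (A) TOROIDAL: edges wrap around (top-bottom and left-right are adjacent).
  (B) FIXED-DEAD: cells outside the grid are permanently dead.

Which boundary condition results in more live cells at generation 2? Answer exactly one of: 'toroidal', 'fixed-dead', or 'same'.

Answer: toroidal

Derivation:
Under TOROIDAL boundary, generation 2:
010001001
000111000
111000000
101000110
000000110
Population = 15

Under FIXED-DEAD boundary, generation 2:
000001000
001111010
011000001
101000101
000000000
Population = 13

Comparison: toroidal=15, fixed-dead=13 -> toroidal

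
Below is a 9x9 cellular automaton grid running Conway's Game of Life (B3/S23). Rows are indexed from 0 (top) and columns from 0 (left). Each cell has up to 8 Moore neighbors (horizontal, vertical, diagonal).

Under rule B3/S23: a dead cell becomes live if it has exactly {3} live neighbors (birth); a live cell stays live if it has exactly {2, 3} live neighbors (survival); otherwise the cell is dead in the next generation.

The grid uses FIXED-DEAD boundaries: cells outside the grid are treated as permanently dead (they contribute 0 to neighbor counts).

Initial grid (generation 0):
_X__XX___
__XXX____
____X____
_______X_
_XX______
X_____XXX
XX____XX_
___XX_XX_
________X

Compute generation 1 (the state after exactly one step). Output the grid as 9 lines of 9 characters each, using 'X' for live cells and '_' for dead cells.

Answer: __X_XX___
__X______
____X____
_________
_X____X_X
X_X___X_X
XX_______
_____XX_X
_______X_

Derivation:
Simulating step by step:
Generation 0 (given above): 23 live cells
Generation 1: 18 live cells
(generation 1 grid is the final answer)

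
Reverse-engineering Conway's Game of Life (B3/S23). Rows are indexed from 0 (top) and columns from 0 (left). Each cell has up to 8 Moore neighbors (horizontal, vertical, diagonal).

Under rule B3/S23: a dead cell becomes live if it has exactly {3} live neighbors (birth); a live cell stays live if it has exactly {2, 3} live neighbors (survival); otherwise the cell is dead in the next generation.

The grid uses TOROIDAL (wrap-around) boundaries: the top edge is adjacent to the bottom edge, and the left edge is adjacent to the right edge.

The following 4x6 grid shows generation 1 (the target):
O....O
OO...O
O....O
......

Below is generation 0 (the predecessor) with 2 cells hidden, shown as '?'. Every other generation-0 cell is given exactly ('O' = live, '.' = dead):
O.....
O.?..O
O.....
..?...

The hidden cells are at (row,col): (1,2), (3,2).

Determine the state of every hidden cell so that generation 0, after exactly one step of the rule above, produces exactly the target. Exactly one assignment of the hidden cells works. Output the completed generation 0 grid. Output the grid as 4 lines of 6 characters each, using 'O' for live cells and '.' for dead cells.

Answer: O.....
O....O
O.....
......

Derivation:
Hidden generation-0 cells (in order): (1,2), (3,2).
A hidden cell only influences target cells in its own 3x3 neighborhood. Try each of the 2^2 = 4 assignments, step the completed generation 0 forward once under B3/S23, and compare with the target:
  (1,2)=. (3,2)=. -> step reproduces the target at every cell -> ACCEPT
  (1,2)=. (3,2)=O -> step gives (0,1)='O' but target has '.' -> reject
  (1,2)=O (3,2)=. -> step gives (0,1)='O' but target has '.' -> reject
  (1,2)=O (3,2)=O -> step gives (1,1)='.' but target has 'O' -> reject
Unique solution: (1,2)=dead, (3,2)=dead.
Check: live-neighbor counts of every cell in the completed generation 0:
220013
330013
220013
220002
Applying B3/S23 to generation 0 with these counts gives:
O....O
OO...O
O....O
......
which matches the target exactly.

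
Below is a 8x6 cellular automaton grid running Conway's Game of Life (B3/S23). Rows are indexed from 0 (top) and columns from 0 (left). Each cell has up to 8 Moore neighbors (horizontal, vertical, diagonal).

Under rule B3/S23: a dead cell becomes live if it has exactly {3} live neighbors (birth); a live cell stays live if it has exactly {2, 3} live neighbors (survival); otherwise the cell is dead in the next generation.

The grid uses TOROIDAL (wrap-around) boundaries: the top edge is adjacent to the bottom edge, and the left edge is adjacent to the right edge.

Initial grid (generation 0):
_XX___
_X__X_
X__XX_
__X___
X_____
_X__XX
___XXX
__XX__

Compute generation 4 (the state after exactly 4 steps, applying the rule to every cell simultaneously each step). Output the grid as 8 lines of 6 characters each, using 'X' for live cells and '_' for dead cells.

Simulating step by step:
Generation 0 (given above): 17 live cells
Generation 1: 20 live cells
_X____
XX__XX
_XXXXX
_X_X_X
XX___X
___X__
X____X
_X____
Generation 2: 10 live cells
_XX__X
______
______
___X__
_X___X
_X__X_
X_____
_X____
Generation 3: 12 live cells
XXX___
______
______
______
X_X_X_
_X___X
XX____
_XX___
Generation 4: 8 live cells
(generation 4 grid is the final answer)

Answer: X_X___
_X____
______
______
XX___X
__X__X
______
______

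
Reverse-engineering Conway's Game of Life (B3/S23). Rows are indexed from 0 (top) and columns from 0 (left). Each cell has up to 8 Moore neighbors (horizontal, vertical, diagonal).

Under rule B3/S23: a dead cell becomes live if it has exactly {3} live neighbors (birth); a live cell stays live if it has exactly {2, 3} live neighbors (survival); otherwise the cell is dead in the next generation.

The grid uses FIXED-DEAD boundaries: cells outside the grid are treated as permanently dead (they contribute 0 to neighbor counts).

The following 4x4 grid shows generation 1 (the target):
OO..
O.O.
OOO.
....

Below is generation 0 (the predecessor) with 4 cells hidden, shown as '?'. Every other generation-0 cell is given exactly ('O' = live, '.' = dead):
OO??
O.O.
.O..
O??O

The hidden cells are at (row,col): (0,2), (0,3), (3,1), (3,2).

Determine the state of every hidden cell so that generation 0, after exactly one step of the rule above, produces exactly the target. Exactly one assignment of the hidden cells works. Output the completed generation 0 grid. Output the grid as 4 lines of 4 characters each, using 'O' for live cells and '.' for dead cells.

Answer: OO..
O.O.
.O..
O..O

Derivation:
Hidden generation-0 cells (in order): (0,2), (0,3), (3,1), (3,2).
A hidden cell only influences target cells in its own 3x3 neighborhood. Try each of the 2^4 = 16 assignments, step the completed generation 0 forward once under B3/S23, and compare with the target:
  (0,2)=. (0,3)=. (3,1)=. (3,2)=. -> step reproduces the target at every cell -> ACCEPT
  (0,2)=. (0,3)=. (3,1)=. (3,2)=O -> step gives (2,1)='.' but target has 'O' -> reject
  (0,2)=. (0,3)=. (3,1)=O (3,2)=. -> step gives (2,0)='.' but target has 'O' -> reject
  (0,2)=. (0,3)=. (3,1)=O (3,2)=O -> step gives (2,0)='.' but target has 'O' -> reject
  (0,2)=. (0,3)=O (3,1)=. (3,2)=. -> step gives (0,2)='O' but target has '.' -> reject
  (0,2)=. (0,3)=O (3,1)=. (3,2)=O -> step gives (0,2)='O' but target has '.' -> reject
  (0,2)=. (0,3)=O (3,1)=O (3,2)=. -> step gives (0,2)='O' but target has '.' -> reject
  (0,2)=. (0,3)=O (3,1)=O (3,2)=O -> step gives (0,2)='O' but target has '.' -> reject
  (0,2)=O (0,3)=. (3,1)=. (3,2)=. -> step gives (0,1)='.' but target has 'O' -> reject
  (0,2)=O (0,3)=. (3,1)=. (3,2)=O -> step gives (0,1)='.' but target has 'O' -> reject
  (0,2)=O (0,3)=. (3,1)=O (3,2)=. -> step gives (0,1)='.' but target has 'O' -> reject
  (0,2)=O (0,3)=. (3,1)=O (3,2)=O -> step gives (0,1)='.' but target has 'O' -> reject
  (0,2)=O (0,3)=O (3,1)=. (3,2)=. -> step gives (0,1)='.' but target has 'O' -> reject
  (0,2)=O (0,3)=O (3,1)=. (3,2)=O -> step gives (0,1)='.' but target has 'O' -> reject
  (0,2)=O (0,3)=O (3,1)=O (3,2)=. -> step gives (0,1)='.' but target has 'O' -> reject
  (0,2)=O (0,3)=O (3,1)=O (3,2)=O -> step gives (0,1)='.' but target has 'O' -> reject
Unique solution: (0,2)=dead, (0,3)=dead, (3,1)=dead, (3,2)=dead.
Check: live-neighbor counts of every cell in the completed generation 0:
2321
3521
3332
1220
Applying B3/S23 to generation 0 with these counts gives:
OO..
O.O.
OOO.
....
which matches the target exactly.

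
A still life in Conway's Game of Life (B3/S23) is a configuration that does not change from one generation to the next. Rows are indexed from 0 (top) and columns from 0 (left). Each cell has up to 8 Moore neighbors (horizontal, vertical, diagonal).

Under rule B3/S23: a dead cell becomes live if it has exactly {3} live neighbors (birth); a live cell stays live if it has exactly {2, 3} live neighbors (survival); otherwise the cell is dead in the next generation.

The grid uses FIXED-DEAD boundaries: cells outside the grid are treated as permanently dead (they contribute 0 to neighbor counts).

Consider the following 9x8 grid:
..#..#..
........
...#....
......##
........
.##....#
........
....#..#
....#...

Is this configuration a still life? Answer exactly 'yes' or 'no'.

Answer: no

Derivation:
Compute generation 1 and compare to generation 0 (given above):
Generation 1:
........
........
........
........
......##
........
........
........
........
Cell (0,2) differs: gen0=1 vs gen1=0 -> NOT a still life.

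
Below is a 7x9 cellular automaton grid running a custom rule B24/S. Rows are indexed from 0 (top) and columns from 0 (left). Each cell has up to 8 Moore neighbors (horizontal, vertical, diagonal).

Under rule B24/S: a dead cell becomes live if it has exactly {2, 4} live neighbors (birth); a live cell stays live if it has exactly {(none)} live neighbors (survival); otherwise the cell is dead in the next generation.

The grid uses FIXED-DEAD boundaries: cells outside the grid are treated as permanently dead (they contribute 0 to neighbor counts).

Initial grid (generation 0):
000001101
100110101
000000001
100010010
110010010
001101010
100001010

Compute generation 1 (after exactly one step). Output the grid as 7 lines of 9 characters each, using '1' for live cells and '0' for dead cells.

Answer: 000100010
000001000
110000110
000101100
000100100
010010000
011100101

Derivation:
Simulating step by step:
Generation 0 (given above): 23 live cells
Generation 1: 19 live cells
(generation 1 grid is the final answer)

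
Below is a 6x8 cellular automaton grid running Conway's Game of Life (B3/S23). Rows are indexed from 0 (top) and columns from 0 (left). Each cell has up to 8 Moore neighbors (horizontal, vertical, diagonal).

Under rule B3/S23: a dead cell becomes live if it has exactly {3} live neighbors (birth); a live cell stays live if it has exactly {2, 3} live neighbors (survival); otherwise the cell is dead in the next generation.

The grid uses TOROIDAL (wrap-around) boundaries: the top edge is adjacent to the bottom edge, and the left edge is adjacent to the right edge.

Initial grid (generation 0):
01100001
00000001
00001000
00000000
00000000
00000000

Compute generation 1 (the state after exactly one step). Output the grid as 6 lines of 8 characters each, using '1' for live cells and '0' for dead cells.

Answer: 10000000
10000000
00000000
00000000
00000000
00000000

Derivation:
Simulating step by step:
Generation 0 (given above): 5 live cells
Generation 1: 2 live cells
(generation 1 grid is the final answer)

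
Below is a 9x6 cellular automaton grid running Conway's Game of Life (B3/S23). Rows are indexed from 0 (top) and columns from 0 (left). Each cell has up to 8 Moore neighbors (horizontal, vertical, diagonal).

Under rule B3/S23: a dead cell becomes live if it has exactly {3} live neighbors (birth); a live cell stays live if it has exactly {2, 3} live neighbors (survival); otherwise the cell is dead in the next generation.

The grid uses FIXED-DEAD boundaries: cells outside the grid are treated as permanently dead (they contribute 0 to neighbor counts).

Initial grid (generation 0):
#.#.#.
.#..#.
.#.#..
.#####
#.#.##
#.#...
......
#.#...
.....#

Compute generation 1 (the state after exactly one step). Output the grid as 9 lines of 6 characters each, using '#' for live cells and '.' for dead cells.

Answer: .#.#..
##..#.
##...#
#....#
#....#
...#..
......
......
......

Derivation:
Simulating step by step:
Generation 0 (given above): 21 live cells
Generation 1: 13 live cells
(generation 1 grid is the final answer)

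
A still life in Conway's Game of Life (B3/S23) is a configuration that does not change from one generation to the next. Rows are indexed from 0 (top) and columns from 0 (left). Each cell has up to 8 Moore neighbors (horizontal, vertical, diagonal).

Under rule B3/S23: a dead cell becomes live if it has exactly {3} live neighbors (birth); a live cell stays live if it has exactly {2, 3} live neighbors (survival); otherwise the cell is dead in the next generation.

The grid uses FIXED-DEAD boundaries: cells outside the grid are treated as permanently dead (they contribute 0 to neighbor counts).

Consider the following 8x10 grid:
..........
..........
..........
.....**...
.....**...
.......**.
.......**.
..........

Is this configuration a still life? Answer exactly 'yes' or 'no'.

Compute generation 1 and compare to generation 0 (given above):
Generation 1:
..........
..........
..........
.....**...
.....*....
........*.
.......**.
..........
Cell (4,6) differs: gen0=1 vs gen1=0 -> NOT a still life.

Answer: no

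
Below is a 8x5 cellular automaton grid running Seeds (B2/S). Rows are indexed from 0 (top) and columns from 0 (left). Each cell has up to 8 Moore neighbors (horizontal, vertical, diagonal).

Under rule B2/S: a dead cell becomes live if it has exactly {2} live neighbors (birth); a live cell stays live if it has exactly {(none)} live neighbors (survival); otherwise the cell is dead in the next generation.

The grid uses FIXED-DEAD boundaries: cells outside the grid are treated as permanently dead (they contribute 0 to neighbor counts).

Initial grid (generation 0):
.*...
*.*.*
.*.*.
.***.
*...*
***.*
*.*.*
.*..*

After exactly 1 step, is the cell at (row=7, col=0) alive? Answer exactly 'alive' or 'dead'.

Simulating step by step:
Generation 0 (given above): 20 live cells
Generation 1: 5 live cells
*.**.
.....
.....
.....
.....
.....
.....
*.*..

Cell (7,0) at generation 1: 1 -> alive

Answer: alive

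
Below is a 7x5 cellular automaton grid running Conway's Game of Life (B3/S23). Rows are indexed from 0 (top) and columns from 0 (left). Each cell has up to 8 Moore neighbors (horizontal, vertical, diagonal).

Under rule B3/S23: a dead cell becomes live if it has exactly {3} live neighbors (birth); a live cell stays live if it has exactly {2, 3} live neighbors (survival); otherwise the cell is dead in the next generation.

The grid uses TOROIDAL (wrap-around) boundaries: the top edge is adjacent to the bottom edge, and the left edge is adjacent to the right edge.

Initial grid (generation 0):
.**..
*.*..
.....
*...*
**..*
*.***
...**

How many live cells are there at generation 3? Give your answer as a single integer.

Simulating step by step:
Generation 0 (given above): 15 live cells
Generation 1: 12 live cells
***.*
..*..
**..*
.*..*
..*..
..*..
.....
Generation 2: 19 live cells
****.
..*..
.****
.****
.***.
.....
*.**.
Generation 3: 8 live cells
*....
.....
....*
.....
**..*
....*
*..*.
Population at generation 3: 8

Answer: 8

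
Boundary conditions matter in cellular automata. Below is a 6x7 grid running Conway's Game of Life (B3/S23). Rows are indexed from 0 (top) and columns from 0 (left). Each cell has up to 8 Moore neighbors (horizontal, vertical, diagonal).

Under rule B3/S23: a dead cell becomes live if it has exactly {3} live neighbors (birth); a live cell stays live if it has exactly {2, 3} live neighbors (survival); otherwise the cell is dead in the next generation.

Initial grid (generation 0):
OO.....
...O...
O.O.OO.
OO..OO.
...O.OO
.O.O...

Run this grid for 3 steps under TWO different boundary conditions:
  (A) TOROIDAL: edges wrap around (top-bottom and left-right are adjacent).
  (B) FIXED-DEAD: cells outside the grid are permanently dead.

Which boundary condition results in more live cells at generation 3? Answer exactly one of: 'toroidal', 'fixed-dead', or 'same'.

Answer: fixed-dead

Derivation:
Under TOROIDAL boundary, generation 3:
..O....
.......
..O...O
.......
O.O...O
O.....O
Population = 8

Under FIXED-DEAD boundary, generation 3:
..OOO..
..O.O..
..O....
......O
.O.....
.OO..O.
Population = 11

Comparison: toroidal=8, fixed-dead=11 -> fixed-dead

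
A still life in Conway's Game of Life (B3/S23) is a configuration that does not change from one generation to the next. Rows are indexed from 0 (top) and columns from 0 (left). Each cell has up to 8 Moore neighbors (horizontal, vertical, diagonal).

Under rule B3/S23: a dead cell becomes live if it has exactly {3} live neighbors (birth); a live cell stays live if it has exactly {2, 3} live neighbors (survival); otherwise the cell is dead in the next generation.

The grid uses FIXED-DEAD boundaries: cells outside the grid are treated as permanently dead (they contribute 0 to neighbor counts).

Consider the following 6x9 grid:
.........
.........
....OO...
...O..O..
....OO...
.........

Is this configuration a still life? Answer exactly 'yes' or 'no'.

Answer: yes

Derivation:
Compute generation 1 and compare to generation 0 (given above):
Generation 1:
.........
.........
....OO...
...O..O..
....OO...
.........
The grids are IDENTICAL -> still life.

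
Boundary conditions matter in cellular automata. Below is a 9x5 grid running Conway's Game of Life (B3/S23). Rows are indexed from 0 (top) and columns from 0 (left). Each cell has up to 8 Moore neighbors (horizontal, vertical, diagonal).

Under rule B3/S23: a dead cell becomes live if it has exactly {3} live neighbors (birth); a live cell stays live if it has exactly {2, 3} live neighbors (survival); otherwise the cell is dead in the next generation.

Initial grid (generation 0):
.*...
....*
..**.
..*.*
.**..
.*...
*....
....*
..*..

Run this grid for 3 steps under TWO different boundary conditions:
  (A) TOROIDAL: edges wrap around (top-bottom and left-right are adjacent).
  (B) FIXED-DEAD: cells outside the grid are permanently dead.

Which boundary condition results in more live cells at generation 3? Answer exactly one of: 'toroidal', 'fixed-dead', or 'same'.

Under TOROIDAL boundary, generation 3:
.....
..**.
.**.*
**...
*..*.
*..*.
.....
.....
.....
Population = 11

Under FIXED-DEAD boundary, generation 3:
.....
..**.
.***.
.**..
***..
***..
.....
.....
.....
Population = 13

Comparison: toroidal=11, fixed-dead=13 -> fixed-dead

Answer: fixed-dead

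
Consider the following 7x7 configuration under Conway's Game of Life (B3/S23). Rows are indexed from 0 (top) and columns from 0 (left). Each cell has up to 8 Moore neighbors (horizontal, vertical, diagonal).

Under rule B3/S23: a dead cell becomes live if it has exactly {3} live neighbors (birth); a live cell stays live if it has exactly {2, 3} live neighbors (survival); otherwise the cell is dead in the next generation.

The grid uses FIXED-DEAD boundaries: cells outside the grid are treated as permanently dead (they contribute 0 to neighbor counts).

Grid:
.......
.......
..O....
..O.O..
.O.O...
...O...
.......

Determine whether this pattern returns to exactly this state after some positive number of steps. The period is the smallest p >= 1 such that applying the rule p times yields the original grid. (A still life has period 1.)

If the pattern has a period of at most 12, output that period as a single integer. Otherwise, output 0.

Answer: 2

Derivation:
Simulating and comparing each generation to the original:
Gen 0 (original, given above): 6 live cells
Gen 1: 6 live cells, differs from original
Gen 2: 6 live cells, MATCHES original -> period = 2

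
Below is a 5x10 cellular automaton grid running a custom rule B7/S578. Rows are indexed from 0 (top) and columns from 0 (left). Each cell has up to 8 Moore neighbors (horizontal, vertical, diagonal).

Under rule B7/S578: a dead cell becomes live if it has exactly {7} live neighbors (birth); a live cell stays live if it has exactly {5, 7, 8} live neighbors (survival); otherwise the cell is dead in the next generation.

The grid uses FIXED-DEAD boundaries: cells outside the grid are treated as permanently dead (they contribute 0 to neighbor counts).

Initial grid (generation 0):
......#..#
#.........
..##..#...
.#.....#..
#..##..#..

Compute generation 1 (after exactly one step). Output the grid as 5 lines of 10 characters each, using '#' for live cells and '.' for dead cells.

Answer: ..........
..........
..........
..........
..........

Derivation:
Simulating step by step:
Generation 0 (given above): 12 live cells
Generation 1: 0 live cells
(generation 1 grid is the final answer)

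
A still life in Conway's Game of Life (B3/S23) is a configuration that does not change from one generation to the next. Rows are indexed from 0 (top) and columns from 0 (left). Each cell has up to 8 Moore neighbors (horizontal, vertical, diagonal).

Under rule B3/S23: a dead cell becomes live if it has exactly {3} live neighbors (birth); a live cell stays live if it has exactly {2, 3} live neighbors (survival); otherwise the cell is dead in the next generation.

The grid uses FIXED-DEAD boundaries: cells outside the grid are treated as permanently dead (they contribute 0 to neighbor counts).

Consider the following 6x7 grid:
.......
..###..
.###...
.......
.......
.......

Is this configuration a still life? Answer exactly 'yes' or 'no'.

Answer: no

Derivation:
Compute generation 1 and compare to generation 0 (given above):
Generation 1:
...#...
.#..#..
.#..#..
..#....
.......
.......
Cell (0,3) differs: gen0=0 vs gen1=1 -> NOT a still life.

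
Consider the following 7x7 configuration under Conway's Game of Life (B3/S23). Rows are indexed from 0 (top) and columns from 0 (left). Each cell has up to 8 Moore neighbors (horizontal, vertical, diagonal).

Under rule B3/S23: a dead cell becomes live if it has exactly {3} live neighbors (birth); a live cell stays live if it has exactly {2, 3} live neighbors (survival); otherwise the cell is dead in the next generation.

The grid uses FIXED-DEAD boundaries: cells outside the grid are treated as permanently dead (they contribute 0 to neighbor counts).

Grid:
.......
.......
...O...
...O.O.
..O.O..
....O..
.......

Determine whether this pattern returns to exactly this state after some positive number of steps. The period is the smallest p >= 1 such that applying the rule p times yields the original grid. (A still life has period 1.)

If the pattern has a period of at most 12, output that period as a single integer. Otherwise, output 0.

Simulating and comparing each generation to the original:
Gen 0 (original, given above): 6 live cells
Gen 1: 6 live cells, differs from original
Gen 2: 6 live cells, MATCHES original -> period = 2

Answer: 2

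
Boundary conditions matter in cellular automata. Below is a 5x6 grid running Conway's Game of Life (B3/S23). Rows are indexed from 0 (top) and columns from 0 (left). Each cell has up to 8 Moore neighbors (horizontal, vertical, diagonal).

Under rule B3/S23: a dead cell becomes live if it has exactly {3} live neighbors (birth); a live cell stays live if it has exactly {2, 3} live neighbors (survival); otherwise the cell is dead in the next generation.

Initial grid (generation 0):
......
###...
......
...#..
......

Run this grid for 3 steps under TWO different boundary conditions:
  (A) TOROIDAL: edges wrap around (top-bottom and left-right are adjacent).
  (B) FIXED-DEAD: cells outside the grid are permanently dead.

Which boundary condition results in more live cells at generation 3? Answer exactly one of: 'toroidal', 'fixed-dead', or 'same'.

Under TOROIDAL boundary, generation 3:
......
###...
###...
......
......
Population = 6

Under FIXED-DEAD boundary, generation 3:
......
###...
###...
......
......
Population = 6

Comparison: toroidal=6, fixed-dead=6 -> same

Answer: same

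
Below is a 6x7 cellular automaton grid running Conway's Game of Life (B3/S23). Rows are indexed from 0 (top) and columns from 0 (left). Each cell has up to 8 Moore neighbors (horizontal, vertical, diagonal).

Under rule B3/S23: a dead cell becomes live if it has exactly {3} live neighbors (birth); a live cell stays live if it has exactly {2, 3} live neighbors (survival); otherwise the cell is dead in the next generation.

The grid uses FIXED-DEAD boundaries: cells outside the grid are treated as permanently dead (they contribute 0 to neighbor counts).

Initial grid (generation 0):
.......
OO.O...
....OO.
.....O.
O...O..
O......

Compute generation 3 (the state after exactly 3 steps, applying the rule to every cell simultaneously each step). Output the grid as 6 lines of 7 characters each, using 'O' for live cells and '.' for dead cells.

Simulating step by step:
Generation 0 (given above): 9 live cells
Generation 1: 4 live cells
.......
....O..
....OO.
.....O.
.......
.......
Generation 2: 6 live cells
.......
....OO.
....OO.
....OO.
.......
.......
Generation 3: 6 live cells
(generation 3 grid is the final answer)

Answer: .......
....OO.
...O..O
....OO.
.......
.......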